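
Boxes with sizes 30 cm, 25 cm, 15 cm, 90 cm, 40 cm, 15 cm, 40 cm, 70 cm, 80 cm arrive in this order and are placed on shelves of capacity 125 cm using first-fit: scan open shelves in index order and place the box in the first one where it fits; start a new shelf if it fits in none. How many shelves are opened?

  30 → shelf 1 (new)  [load 30/125]
  25 → shelf 1  [load 55/125]
  15 → shelf 1  [load 70/125]
  90 → shelf 2 (new)  [load 90/125]
  40 → shelf 1  [load 110/125]
  15 → shelf 1  [load 125/125]
  40 → shelf 3 (new)  [load 40/125]
  70 → shelf 3  [load 110/125]
  80 → shelf 4 (new)  [load 80/125]
4 shelves opened.

4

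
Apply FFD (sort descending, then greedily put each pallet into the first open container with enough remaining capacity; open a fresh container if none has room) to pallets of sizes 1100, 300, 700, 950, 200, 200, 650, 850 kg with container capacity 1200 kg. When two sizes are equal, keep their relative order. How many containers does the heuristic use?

Sorted descending: 1100, 950, 850, 700, 650, 300, 200, 200.
  1100 → container 1 (new)  [load 1100/1200]
  950 → container 2 (new)  [load 950/1200]
  850 → container 3 (new)  [load 850/1200]
  700 → container 4 (new)  [load 700/1200]
  650 → container 5 (new)  [load 650/1200]
  300 → container 3  [load 1150/1200]
  200 → container 2  [load 1150/1200]
  200 → container 4  [load 900/1200]
5 containers opened.

5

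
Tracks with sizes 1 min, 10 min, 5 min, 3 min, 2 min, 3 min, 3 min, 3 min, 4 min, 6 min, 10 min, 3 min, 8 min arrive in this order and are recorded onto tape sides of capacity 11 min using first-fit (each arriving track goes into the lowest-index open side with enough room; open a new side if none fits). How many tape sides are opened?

6

  1 → side 1 (new)  [load 1/11]
  10 → side 1  [load 11/11]
  5 → side 2 (new)  [load 5/11]
  3 → side 2  [load 8/11]
  2 → side 2  [load 10/11]
  3 → side 3 (new)  [load 3/11]
  3 → side 3  [load 6/11]
  3 → side 3  [load 9/11]
  4 → side 4 (new)  [load 4/11]
  6 → side 4  [load 10/11]
  10 → side 5 (new)  [load 10/11]
  3 → side 6 (new)  [load 3/11]
  8 → side 6  [load 11/11]
6 tape sides opened.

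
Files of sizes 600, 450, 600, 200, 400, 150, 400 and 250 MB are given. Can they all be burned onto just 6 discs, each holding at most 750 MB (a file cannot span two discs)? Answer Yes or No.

A valid assignment using 5 discs:
  disc 1: 600 + 150 = 750
  disc 2: 600 = 600
  disc 3: 450 + 250 = 700
  disc 4: 400 + 200 = 600
  disc 5: 400 = 400
That uses only 5 ≤ 6, so 6 discs are enough.

Yes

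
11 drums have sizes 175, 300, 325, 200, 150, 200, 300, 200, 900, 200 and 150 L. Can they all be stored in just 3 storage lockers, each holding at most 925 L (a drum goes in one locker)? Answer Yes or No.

No

Total = 3100 L; ⌈3100/925⌉ = 4.
At least 4 storage lockers are required, but only 3 are allowed.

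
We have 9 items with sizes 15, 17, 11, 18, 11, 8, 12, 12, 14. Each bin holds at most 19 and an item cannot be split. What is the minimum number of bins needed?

8

Total = 18 + 17 + 15 + 14 + 12 + 12 + 11 + 11 + 8 = 118.
Lower bound: ⌈118/19⌉ = 7 bins.
Also, 8 items each exceed 19/2, and no two of those can share a bin, so at least 8 bins are needed.
A packing using 8 bins:
  bin 1: 18 = 18
  bin 2: 17 = 17
  bin 3: 15 = 15
  bin 4: 14 = 14
  bin 5: 12 = 12
  bin 6: 12 = 12
  bin 7: 11 + 8 = 19
  bin 8: 11 = 11
This matches the lower bound, so 8 is optimal.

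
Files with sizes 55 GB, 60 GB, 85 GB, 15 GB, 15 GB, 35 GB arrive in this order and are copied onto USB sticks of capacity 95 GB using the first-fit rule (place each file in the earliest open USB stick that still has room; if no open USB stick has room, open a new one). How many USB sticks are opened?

  55 → USB stick 1 (new)  [load 55/95]
  60 → USB stick 2 (new)  [load 60/95]
  85 → USB stick 3 (new)  [load 85/95]
  15 → USB stick 1  [load 70/95]
  15 → USB stick 1  [load 85/95]
  35 → USB stick 2  [load 95/95]
3 USB sticks opened.

3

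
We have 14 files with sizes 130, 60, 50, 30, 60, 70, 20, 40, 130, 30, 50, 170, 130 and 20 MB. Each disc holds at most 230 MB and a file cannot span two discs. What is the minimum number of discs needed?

Total = 170 + 130 + 130 + 130 + 70 + 60 + 60 + 50 + 50 + 40 + 30 + 30 + 20 + 20 = 990 MB.
Lower bound: ⌈990/230⌉ = 5 discs.
A packing using 5 discs:
  disc 1: 170 + 60 = 230
  disc 2: 130 + 70 + 30 = 230
  disc 3: 130 + 60 + 40 = 230
  disc 4: 130 + 50 + 50 = 230
  disc 5: 30 + 20 + 20 = 70
This matches the lower bound, so 5 is optimal.

5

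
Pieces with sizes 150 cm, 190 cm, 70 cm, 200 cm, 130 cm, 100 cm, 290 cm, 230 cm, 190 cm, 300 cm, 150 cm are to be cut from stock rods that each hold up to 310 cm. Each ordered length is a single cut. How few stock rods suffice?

Total = 300 + 290 + 230 + 200 + 190 + 190 + 150 + 150 + 130 + 100 + 70 = 2000 cm.
Lower bound: ⌈2000/310⌉ = 7 stock rods.
A packing using 8 stock rods:
  stock rod 1: 300 = 300
  stock rod 2: 290 = 290
  stock rod 3: 230 + 70 = 300
  stock rod 4: 200 + 100 = 300
  stock rod 5: 190 = 190
  stock rod 6: 190 = 190
  stock rod 7: 150 + 150 = 300
  stock rod 8: 130 = 130
No arrangement into 7 stock rods stays within capacity, so 8 is optimal.

8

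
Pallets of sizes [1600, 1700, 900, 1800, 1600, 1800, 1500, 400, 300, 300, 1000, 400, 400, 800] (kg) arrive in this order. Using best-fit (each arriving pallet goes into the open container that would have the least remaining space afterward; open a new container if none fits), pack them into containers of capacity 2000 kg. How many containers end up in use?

8

  1600 → container 1 (new)  [load 1600/2000]
  1700 → container 2 (new)  [load 1700/2000]
  900 → container 3 (new)  [load 900/2000]
  1800 → container 4 (new)  [load 1800/2000]
  1600 → container 5 (new)  [load 1600/2000]
  1800 → container 6 (new)  [load 1800/2000]
  1500 → container 7 (new)  [load 1500/2000]
  400 → container 1  [load 2000/2000]
  300 → container 2  [load 2000/2000]
  300 → container 5  [load 1900/2000]
  1000 → container 3  [load 1900/2000]
  400 → container 7  [load 1900/2000]
  400 → container 8 (new)  [load 400/2000]
  800 → container 8  [load 1200/2000]
8 containers opened.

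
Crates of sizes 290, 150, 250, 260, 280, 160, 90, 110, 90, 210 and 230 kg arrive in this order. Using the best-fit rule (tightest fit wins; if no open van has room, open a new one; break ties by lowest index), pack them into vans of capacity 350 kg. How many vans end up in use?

  290 → van 1 (new)  [load 290/350]
  150 → van 2 (new)  [load 150/350]
  250 → van 3 (new)  [load 250/350]
  260 → van 4 (new)  [load 260/350]
  280 → van 5 (new)  [load 280/350]
  160 → van 2  [load 310/350]
  90 → van 4  [load 350/350]
  110 → van 6 (new)  [load 110/350]
  90 → van 3  [load 340/350]
  210 → van 6  [load 320/350]
  230 → van 7 (new)  [load 230/350]
7 vans opened.

7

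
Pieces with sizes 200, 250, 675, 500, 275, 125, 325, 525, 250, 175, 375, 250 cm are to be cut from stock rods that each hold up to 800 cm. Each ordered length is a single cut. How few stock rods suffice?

5

Total = 675 + 525 + 500 + 375 + 325 + 275 + 250 + 250 + 250 + 200 + 175 + 125 = 3925 cm.
Lower bound: ⌈3925/800⌉ = 5 stock rods.
A packing using 5 stock rods:
  stock rod 1: 675 + 125 = 800
  stock rod 2: 525 + 275 = 800
  stock rod 3: 500 + 250 = 750
  stock rod 4: 375 + 250 + 175 = 800
  stock rod 5: 325 + 250 + 200 = 775
This matches the lower bound, so 5 is optimal.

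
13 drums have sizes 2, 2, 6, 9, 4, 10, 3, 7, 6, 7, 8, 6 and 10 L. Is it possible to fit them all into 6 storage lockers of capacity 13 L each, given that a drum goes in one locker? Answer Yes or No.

Total = 80 L; ⌈80/13⌉ = 7.
At least 7 storage lockers are required, but only 6 are allowed.

No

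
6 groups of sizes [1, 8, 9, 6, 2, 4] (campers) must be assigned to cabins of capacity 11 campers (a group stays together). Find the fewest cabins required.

Total = 9 + 8 + 6 + 4 + 2 + 1 = 30 campers.
Lower bound: ⌈30/11⌉ = 3 cabins.
A packing using 3 cabins:
  cabin 1: 9 + 2 = 11
  cabin 2: 8 + 1 = 9
  cabin 3: 6 + 4 = 10
This matches the lower bound, so 3 is optimal.

3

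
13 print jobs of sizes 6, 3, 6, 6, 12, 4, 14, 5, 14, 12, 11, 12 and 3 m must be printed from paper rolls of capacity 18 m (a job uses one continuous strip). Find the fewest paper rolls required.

Total = 14 + 14 + 12 + 12 + 12 + 11 + 6 + 6 + 6 + 5 + 4 + 3 + 3 = 108 m.
Lower bound: ⌈108/18⌉ = 6 paper rolls.
A packing using 7 paper rolls:
  roll 1: 14 + 4 = 18
  roll 2: 14 + 3 = 17
  roll 3: 12 + 6 = 18
  roll 4: 12 + 6 = 18
  roll 5: 12 + 6 = 18
  roll 6: 11 + 5 = 16
  roll 7: 3 = 3
No arrangement into 6 paper rolls stays within capacity, so 7 is optimal.

7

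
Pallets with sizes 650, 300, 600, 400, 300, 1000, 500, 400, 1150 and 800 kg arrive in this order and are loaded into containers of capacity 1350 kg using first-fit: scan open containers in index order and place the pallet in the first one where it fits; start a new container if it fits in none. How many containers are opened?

5

  650 → container 1 (new)  [load 650/1350]
  300 → container 1  [load 950/1350]
  600 → container 2 (new)  [load 600/1350]
  400 → container 1  [load 1350/1350]
  300 → container 2  [load 900/1350]
  1000 → container 3 (new)  [load 1000/1350]
  500 → container 4 (new)  [load 500/1350]
  400 → container 2  [load 1300/1350]
  1150 → container 5 (new)  [load 1150/1350]
  800 → container 4  [load 1300/1350]
5 containers opened.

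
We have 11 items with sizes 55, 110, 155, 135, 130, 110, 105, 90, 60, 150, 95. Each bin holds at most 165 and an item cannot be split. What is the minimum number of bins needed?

Total = 155 + 150 + 135 + 130 + 110 + 110 + 105 + 95 + 90 + 60 + 55 = 1195.
Lower bound: ⌈1195/165⌉ = 8 bins.
Also, 9 items each exceed 165/2, and no two of those can share a bin, so at least 9 bins are needed.
A packing using 9 bins:
  bin 1: 155 = 155
  bin 2: 150 = 150
  bin 3: 135 = 135
  bin 4: 130 = 130
  bin 5: 110 + 55 = 165
  bin 6: 110 = 110
  bin 7: 105 + 60 = 165
  bin 8: 95 = 95
  bin 9: 90 = 90
This matches the lower bound, so 9 is optimal.

9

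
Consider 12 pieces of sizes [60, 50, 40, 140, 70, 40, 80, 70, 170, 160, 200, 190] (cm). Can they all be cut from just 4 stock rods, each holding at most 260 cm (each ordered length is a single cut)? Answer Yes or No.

Total = 1270 cm; ⌈1270/260⌉ = 5.
At least 5 stock rods are required, but only 4 are allowed.

No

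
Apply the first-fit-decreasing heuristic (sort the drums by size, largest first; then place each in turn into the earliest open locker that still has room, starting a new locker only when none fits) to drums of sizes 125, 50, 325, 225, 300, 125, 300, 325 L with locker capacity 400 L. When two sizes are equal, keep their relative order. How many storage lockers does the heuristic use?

Sorted descending: 325, 325, 300, 300, 225, 125, 125, 50.
  325 → locker 1 (new)  [load 325/400]
  325 → locker 2 (new)  [load 325/400]
  300 → locker 3 (new)  [load 300/400]
  300 → locker 4 (new)  [load 300/400]
  225 → locker 5 (new)  [load 225/400]
  125 → locker 5  [load 350/400]
  125 → locker 6 (new)  [load 125/400]
  50 → locker 1  [load 375/400]
6 storage lockers opened.

6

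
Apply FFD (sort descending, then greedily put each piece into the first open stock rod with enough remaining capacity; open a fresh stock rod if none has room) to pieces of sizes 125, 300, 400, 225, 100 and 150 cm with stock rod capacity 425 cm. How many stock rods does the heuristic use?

Sorted descending: 400, 300, 225, 150, 125, 100.
  400 → stock rod 1 (new)  [load 400/425]
  300 → stock rod 2 (new)  [load 300/425]
  225 → stock rod 3 (new)  [load 225/425]
  150 → stock rod 3  [load 375/425]
  125 → stock rod 2  [load 425/425]
  100 → stock rod 4 (new)  [load 100/425]
4 stock rods opened.

4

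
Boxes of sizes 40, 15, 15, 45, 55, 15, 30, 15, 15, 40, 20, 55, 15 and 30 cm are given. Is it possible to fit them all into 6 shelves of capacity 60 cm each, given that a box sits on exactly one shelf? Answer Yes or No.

No

Total = 405 cm; ⌈405/60⌉ = 7.
At least 7 shelves are required, but only 6 are allowed.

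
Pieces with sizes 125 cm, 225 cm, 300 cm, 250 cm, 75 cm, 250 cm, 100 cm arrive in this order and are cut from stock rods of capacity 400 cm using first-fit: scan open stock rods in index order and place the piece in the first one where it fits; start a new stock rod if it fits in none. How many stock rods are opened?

4

  125 → stock rod 1 (new)  [load 125/400]
  225 → stock rod 1  [load 350/400]
  300 → stock rod 2 (new)  [load 300/400]
  250 → stock rod 3 (new)  [load 250/400]
  75 → stock rod 2  [load 375/400]
  250 → stock rod 4 (new)  [load 250/400]
  100 → stock rod 3  [load 350/400]
4 stock rods opened.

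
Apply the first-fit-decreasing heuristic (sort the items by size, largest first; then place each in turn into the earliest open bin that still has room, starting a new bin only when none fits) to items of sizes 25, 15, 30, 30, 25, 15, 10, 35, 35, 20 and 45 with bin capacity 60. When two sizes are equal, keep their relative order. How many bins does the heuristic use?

5

Sorted descending: 45, 35, 35, 30, 30, 25, 25, 20, 15, 15, 10.
  45 → bin 1 (new)  [load 45/60]
  35 → bin 2 (new)  [load 35/60]
  35 → bin 3 (new)  [load 35/60]
  30 → bin 4 (new)  [load 30/60]
  30 → bin 4  [load 60/60]
  25 → bin 2  [load 60/60]
  25 → bin 3  [load 60/60]
  20 → bin 5 (new)  [load 20/60]
  15 → bin 1  [load 60/60]
  15 → bin 5  [load 35/60]
  10 → bin 5  [load 45/60]
5 bins opened.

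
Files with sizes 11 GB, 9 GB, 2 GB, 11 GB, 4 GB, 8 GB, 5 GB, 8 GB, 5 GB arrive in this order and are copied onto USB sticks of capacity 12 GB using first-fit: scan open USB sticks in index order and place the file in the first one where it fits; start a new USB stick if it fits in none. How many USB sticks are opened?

6

  11 → USB stick 1 (new)  [load 11/12]
  9 → USB stick 2 (new)  [load 9/12]
  2 → USB stick 2  [load 11/12]
  11 → USB stick 3 (new)  [load 11/12]
  4 → USB stick 4 (new)  [load 4/12]
  8 → USB stick 4  [load 12/12]
  5 → USB stick 5 (new)  [load 5/12]
  8 → USB stick 6 (new)  [load 8/12]
  5 → USB stick 5  [load 10/12]
6 USB sticks opened.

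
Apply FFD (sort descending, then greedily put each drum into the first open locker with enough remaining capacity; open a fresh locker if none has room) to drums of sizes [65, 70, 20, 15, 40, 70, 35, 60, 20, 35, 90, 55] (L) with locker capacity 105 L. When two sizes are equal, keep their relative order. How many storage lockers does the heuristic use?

6

Sorted descending: 90, 70, 70, 65, 60, 55, 40, 35, 35, 20, 20, 15.
  90 → locker 1 (new)  [load 90/105]
  70 → locker 2 (new)  [load 70/105]
  70 → locker 3 (new)  [load 70/105]
  65 → locker 4 (new)  [load 65/105]
  60 → locker 5 (new)  [load 60/105]
  55 → locker 6 (new)  [load 55/105]
  40 → locker 4  [load 105/105]
  35 → locker 2  [load 105/105]
  35 → locker 3  [load 105/105]
  20 → locker 5  [load 80/105]
  20 → locker 5  [load 100/105]
  15 → locker 1  [load 105/105]
6 storage lockers opened.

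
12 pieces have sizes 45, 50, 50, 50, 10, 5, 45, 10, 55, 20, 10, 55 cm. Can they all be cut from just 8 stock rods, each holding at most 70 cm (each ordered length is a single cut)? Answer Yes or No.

Yes

A valid assignment using 7 stock rods:
  stock rod 1: 55 + 10 + 5 = 70
  stock rod 2: 55 + 10 = 65
  stock rod 3: 50 + 20 = 70
  stock rod 4: 50 + 10 = 60
  stock rod 5: 50 = 50
  stock rod 6: 45 = 45
  stock rod 7: 45 = 45
That uses only 7 ≤ 8, so 8 stock rods are enough.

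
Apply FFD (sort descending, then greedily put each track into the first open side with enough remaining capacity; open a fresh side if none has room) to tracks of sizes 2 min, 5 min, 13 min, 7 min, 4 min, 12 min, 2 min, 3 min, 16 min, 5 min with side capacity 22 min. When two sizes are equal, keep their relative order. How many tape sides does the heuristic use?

4

Sorted descending: 16, 13, 12, 7, 5, 5, 4, 3, 2, 2.
  16 → side 1 (new)  [load 16/22]
  13 → side 2 (new)  [load 13/22]
  12 → side 3 (new)  [load 12/22]
  7 → side 2  [load 20/22]
  5 → side 1  [load 21/22]
  5 → side 3  [load 17/22]
  4 → side 3  [load 21/22]
  3 → side 4 (new)  [load 3/22]
  2 → side 2  [load 22/22]
  2 → side 4  [load 5/22]
4 tape sides opened.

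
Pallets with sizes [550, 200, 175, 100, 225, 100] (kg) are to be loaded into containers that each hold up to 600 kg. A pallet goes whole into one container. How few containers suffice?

Total = 550 + 225 + 200 + 175 + 100 + 100 = 1350 kg.
Lower bound: ⌈1350/600⌉ = 3 containers.
A packing using 3 containers:
  container 1: 550 = 550
  container 2: 225 + 200 + 175 = 600
  container 3: 100 + 100 = 200
This matches the lower bound, so 3 is optimal.

3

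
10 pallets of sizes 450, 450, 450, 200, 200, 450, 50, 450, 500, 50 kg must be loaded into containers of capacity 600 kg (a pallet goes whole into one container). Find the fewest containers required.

7

Total = 500 + 450 + 450 + 450 + 450 + 450 + 200 + 200 + 50 + 50 = 3250 kg.
Lower bound: ⌈3250/600⌉ = 6 containers.
A packing using 7 containers:
  container 1: 500 + 50 + 50 = 600
  container 2: 450 = 450
  container 3: 450 = 450
  container 4: 450 = 450
  container 5: 450 = 450
  container 6: 450 = 450
  container 7: 200 + 200 = 400
No arrangement into 6 containers stays within capacity, so 7 is optimal.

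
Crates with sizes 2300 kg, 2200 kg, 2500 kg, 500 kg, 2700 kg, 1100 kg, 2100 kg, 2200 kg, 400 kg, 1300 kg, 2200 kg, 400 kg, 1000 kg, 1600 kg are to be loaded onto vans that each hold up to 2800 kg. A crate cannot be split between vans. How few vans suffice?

9

Total = 2700 + 2500 + 2300 + 2200 + 2200 + 2200 + 2100 + 1600 + 1300 + 1100 + 1000 + 500 + 400 + 400 = 22500 kg.
Lower bound: ⌈22500/2800⌉ = 9 vans.
A packing using 9 vans:
  van 1: 2700 = 2700
  van 2: 2500 = 2500
  van 3: 2300 + 500 = 2800
  van 4: 2200 + 400 = 2600
  van 5: 2200 + 400 = 2600
  van 6: 2200 = 2200
  van 7: 2100 = 2100
  van 8: 1600 + 1100 = 2700
  van 9: 1300 + 1000 = 2300
This matches the lower bound, so 9 is optimal.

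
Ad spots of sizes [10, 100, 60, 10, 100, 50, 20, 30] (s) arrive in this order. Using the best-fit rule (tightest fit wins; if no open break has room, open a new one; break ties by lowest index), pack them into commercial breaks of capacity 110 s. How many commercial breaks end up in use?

4

  10 → break 1 (new)  [load 10/110]
  100 → break 1  [load 110/110]
  60 → break 2 (new)  [load 60/110]
  10 → break 2  [load 70/110]
  100 → break 3 (new)  [load 100/110]
  50 → break 4 (new)  [load 50/110]
  20 → break 2  [load 90/110]
  30 → break 4  [load 80/110]
4 commercial breaks opened.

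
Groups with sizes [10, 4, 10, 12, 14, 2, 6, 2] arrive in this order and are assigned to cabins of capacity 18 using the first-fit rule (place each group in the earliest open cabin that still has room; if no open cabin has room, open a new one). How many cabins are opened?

4

  10 → cabin 1 (new)  [load 10/18]
  4 → cabin 1  [load 14/18]
  10 → cabin 2 (new)  [load 10/18]
  12 → cabin 3 (new)  [load 12/18]
  14 → cabin 4 (new)  [load 14/18]
  2 → cabin 1  [load 16/18]
  6 → cabin 2  [load 16/18]
  2 → cabin 1  [load 18/18]
4 cabins opened.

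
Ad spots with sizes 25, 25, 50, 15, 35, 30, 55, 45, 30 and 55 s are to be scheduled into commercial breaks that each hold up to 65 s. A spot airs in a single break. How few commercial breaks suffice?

7

Total = 55 + 55 + 50 + 45 + 35 + 30 + 30 + 25 + 25 + 15 = 365 s.
Lower bound: ⌈365/65⌉ = 6 commercial breaks.
A packing using 7 commercial breaks:
  break 1: 55 = 55
  break 2: 55 = 55
  break 3: 50 + 15 = 65
  break 4: 45 = 45
  break 5: 35 + 30 = 65
  break 6: 30 + 25 = 55
  break 7: 25 = 25
No arrangement into 6 commercial breaks stays within capacity, so 7 is optimal.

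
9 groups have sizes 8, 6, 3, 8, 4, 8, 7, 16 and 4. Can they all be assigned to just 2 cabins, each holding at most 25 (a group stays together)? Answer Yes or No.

Total = 64; ⌈64/25⌉ = 3.
At least 3 cabins are required, but only 2 are allowed.

No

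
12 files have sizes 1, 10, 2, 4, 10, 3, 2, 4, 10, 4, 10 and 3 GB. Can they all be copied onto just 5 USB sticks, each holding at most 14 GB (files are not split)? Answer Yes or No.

Yes

A valid assignment using 5 USB sticks:
  USB stick 1: 10 + 4 = 14
  USB stick 2: 10 + 4 = 14
  USB stick 3: 10 + 4 = 14
  USB stick 4: 10 + 3 + 1 = 14
  USB stick 5: 3 + 2 + 2 = 7
Every load is within 14 GB, so 5 USB sticks suffice.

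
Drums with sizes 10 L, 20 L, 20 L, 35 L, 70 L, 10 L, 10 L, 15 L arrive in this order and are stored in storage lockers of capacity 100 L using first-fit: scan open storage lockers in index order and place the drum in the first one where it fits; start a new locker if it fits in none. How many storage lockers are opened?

  10 → locker 1 (new)  [load 10/100]
  20 → locker 1  [load 30/100]
  20 → locker 1  [load 50/100]
  35 → locker 1  [load 85/100]
  70 → locker 2 (new)  [load 70/100]
  10 → locker 1  [load 95/100]
  10 → locker 2  [load 80/100]
  15 → locker 2  [load 95/100]
2 storage lockers opened.

2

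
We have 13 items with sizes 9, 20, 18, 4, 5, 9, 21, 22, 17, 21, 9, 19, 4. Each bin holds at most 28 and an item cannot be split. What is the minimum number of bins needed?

7

Total = 22 + 21 + 21 + 20 + 19 + 18 + 17 + 9 + 9 + 9 + 5 + 4 + 4 = 178.
Lower bound: ⌈178/28⌉ = 7 bins.
A packing using 7 bins:
  bin 1: 22 + 5 = 27
  bin 2: 21 + 4 = 25
  bin 3: 21 + 4 = 25
  bin 4: 20 = 20
  bin 5: 19 + 9 = 28
  bin 6: 18 + 9 = 27
  bin 7: 17 + 9 = 26
This matches the lower bound, so 7 is optimal.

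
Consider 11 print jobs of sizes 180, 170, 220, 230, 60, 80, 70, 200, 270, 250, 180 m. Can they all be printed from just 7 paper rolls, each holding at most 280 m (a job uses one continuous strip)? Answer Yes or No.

Total = 1910 m; ⌈1910/280⌉ = 7.
8 print jobs each exceed half the capacity and cannot share a roll, forcing at least 8 paper rolls.
At least 8 paper rolls are required, but only 7 are allowed.

No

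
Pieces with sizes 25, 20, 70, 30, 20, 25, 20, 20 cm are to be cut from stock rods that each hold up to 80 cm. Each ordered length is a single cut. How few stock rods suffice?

3

Total = 70 + 30 + 25 + 25 + 20 + 20 + 20 + 20 = 230 cm.
Lower bound: ⌈230/80⌉ = 3 stock rods.
A packing using 3 stock rods:
  stock rod 1: 70 = 70
  stock rod 2: 30 + 25 + 25 = 80
  stock rod 3: 20 + 20 + 20 + 20 = 80
This matches the lower bound, so 3 is optimal.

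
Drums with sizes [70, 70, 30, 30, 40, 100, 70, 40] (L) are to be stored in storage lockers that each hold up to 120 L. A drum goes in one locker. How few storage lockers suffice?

5

Total = 100 + 70 + 70 + 70 + 40 + 40 + 30 + 30 = 450 L.
Lower bound: ⌈450/120⌉ = 4 storage lockers.
A packing using 5 storage lockers:
  locker 1: 100 = 100
  locker 2: 70 + 40 = 110
  locker 3: 70 + 40 = 110
  locker 4: 70 + 30 = 100
  locker 5: 30 = 30
No arrangement into 4 storage lockers stays within capacity, so 5 is optimal.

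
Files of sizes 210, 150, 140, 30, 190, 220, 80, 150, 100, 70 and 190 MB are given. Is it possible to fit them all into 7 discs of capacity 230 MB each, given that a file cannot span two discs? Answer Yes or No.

Total = 1530 MB; ⌈1530/230⌉ = 7.
The bound of 7 does not rule out 7, but exhaustive search shows no assignment into 7 discs of capacity 230 MB exists — the minimum is 8.

No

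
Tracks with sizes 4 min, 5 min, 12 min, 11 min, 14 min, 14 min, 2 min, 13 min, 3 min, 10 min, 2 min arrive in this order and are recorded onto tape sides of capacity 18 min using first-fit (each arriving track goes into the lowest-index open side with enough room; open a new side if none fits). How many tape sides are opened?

7

  4 → side 1 (new)  [load 4/18]
  5 → side 1  [load 9/18]
  12 → side 2 (new)  [load 12/18]
  11 → side 3 (new)  [load 11/18]
  14 → side 4 (new)  [load 14/18]
  14 → side 5 (new)  [load 14/18]
  2 → side 1  [load 11/18]
  13 → side 6 (new)  [load 13/18]
  3 → side 1  [load 14/18]
  10 → side 7 (new)  [load 10/18]
  2 → side 1  [load 16/18]
7 tape sides opened.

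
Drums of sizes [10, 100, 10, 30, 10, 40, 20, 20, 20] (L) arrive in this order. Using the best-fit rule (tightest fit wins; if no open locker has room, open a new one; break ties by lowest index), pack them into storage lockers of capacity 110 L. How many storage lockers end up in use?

  10 → locker 1 (new)  [load 10/110]
  100 → locker 1  [load 110/110]
  10 → locker 2 (new)  [load 10/110]
  30 → locker 2  [load 40/110]
  10 → locker 2  [load 50/110]
  40 → locker 2  [load 90/110]
  20 → locker 2  [load 110/110]
  20 → locker 3 (new)  [load 20/110]
  20 → locker 3  [load 40/110]
3 storage lockers opened.

3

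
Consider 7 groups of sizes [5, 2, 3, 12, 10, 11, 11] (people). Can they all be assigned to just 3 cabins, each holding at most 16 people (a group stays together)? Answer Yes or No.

No

Total = 54 people; ⌈54/16⌉ = 4.
At least 4 cabins are required, but only 3 are allowed.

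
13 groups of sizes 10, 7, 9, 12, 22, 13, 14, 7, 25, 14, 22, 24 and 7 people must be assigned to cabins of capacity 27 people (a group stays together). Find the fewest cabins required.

Total = 25 + 24 + 22 + 22 + 14 + 14 + 13 + 12 + 10 + 9 + 7 + 7 + 7 = 186 people.
Lower bound: ⌈186/27⌉ = 7 cabins.
A packing using 8 cabins:
  cabin 1: 25 = 25
  cabin 2: 24 = 24
  cabin 3: 22 = 22
  cabin 4: 22 = 22
  cabin 5: 14 + 13 = 27
  cabin 6: 14 + 12 = 26
  cabin 7: 10 + 9 + 7 = 26
  cabin 8: 7 + 7 = 14
No arrangement into 7 cabins stays within capacity, so 8 is optimal.

8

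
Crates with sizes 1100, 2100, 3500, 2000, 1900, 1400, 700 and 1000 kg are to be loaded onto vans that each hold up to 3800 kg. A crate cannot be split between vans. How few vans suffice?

Total = 3500 + 2100 + 2000 + 1900 + 1400 + 1100 + 1000 + 700 = 13700 kg.
Lower bound: ⌈13700/3800⌉ = 4 vans.
A packing using 4 vans:
  van 1: 3500 = 3500
  van 2: 2100 + 1400 = 3500
  van 3: 2000 + 1100 + 700 = 3800
  van 4: 1900 + 1000 = 2900
This matches the lower bound, so 4 is optimal.

4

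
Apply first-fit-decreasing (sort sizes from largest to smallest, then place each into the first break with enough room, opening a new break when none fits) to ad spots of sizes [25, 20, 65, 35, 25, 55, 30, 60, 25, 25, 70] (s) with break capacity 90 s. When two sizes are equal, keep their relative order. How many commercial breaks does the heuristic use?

5

Sorted descending: 70, 65, 60, 55, 35, 30, 25, 25, 25, 25, 20.
  70 → break 1 (new)  [load 70/90]
  65 → break 2 (new)  [load 65/90]
  60 → break 3 (new)  [load 60/90]
  55 → break 4 (new)  [load 55/90]
  35 → break 4  [load 90/90]
  30 → break 3  [load 90/90]
  25 → break 2  [load 90/90]
  25 → break 5 (new)  [load 25/90]
  25 → break 5  [load 50/90]
  25 → break 5  [load 75/90]
  20 → break 1  [load 90/90]
5 commercial breaks opened.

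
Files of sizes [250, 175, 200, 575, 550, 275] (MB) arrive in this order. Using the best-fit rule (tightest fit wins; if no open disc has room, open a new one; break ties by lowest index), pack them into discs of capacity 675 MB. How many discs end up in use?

  250 → disc 1 (new)  [load 250/675]
  175 → disc 1  [load 425/675]
  200 → disc 1  [load 625/675]
  575 → disc 2 (new)  [load 575/675]
  550 → disc 3 (new)  [load 550/675]
  275 → disc 4 (new)  [load 275/675]
4 discs opened.

4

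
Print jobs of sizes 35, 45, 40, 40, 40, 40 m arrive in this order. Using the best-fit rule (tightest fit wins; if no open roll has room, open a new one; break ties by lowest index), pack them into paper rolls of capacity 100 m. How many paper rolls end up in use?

  35 → roll 1 (new)  [load 35/100]
  45 → roll 1  [load 80/100]
  40 → roll 2 (new)  [load 40/100]
  40 → roll 2  [load 80/100]
  40 → roll 3 (new)  [load 40/100]
  40 → roll 3  [load 80/100]
3 paper rolls opened.

3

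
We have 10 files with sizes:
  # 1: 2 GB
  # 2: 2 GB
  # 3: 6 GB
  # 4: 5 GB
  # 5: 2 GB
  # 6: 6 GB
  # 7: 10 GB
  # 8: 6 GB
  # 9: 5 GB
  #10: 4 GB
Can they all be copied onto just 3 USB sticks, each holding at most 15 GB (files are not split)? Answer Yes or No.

Total = 48 GB; ⌈48/15⌉ = 4.
At least 4 USB sticks are required, but only 3 are allowed.

No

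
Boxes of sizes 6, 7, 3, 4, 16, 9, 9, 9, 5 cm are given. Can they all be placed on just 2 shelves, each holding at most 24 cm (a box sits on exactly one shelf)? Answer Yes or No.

No

Total = 68 cm; ⌈68/24⌉ = 3.
At least 3 shelves are required, but only 2 are allowed.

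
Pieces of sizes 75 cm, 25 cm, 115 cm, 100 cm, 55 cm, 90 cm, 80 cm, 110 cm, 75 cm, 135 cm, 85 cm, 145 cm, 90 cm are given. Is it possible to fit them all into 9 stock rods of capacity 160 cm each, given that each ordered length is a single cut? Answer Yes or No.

Yes

A valid assignment using 9 stock rods:
  stock rod 1: 145 = 145
  stock rod 2: 135 + 25 = 160
  stock rod 3: 115 = 115
  stock rod 4: 110 = 110
  stock rod 5: 100 + 55 = 155
  stock rod 6: 90 = 90
  stock rod 7: 90 = 90
  stock rod 8: 85 + 75 = 160
  stock rod 9: 80 + 75 = 155
Every load is within 160 cm, so 9 stock rods suffice.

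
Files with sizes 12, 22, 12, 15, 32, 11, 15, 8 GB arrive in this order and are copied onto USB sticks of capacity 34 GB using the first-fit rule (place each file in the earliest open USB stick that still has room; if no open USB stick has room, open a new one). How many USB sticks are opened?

4

  12 → USB stick 1 (new)  [load 12/34]
  22 → USB stick 1  [load 34/34]
  12 → USB stick 2 (new)  [load 12/34]
  15 → USB stick 2  [load 27/34]
  32 → USB stick 3 (new)  [load 32/34]
  11 → USB stick 4 (new)  [load 11/34]
  15 → USB stick 4  [load 26/34]
  8 → USB stick 4  [load 34/34]
4 USB sticks opened.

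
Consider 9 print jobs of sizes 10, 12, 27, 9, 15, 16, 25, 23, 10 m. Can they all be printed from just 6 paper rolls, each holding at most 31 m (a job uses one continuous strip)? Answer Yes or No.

A valid assignment using 6 paper rolls:
  roll 1: 27 = 27
  roll 2: 25 = 25
  roll 3: 23 = 23
  roll 4: 16 + 15 = 31
  roll 5: 12 + 10 + 9 = 31
  roll 6: 10 = 10
Every load is within 31 m, so 6 paper rolls suffice.

Yes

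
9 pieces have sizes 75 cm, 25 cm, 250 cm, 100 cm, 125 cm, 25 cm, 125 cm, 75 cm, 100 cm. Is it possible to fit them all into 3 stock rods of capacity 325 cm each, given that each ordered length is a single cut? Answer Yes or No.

Yes

A valid assignment using 3 stock rods:
  stock rod 1: 250 + 75 = 325
  stock rod 2: 125 + 125 + 75 = 325
  stock rod 3: 100 + 100 + 25 + 25 = 250
Every load is within 325 cm, so 3 stock rods suffice.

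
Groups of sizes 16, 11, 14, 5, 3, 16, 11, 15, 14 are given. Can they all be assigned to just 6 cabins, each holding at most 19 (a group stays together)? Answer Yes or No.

Total = 105; ⌈105/19⌉ = 6.
7 groups each exceed half the capacity and cannot share a cabin, forcing at least 7 cabins.
At least 7 cabins are required, but only 6 are allowed.

No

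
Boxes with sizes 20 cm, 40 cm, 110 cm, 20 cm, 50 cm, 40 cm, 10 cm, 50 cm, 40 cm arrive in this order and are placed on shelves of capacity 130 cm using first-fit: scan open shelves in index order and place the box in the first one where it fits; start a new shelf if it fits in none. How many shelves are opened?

3

  20 → shelf 1 (new)  [load 20/130]
  40 → shelf 1  [load 60/130]
  110 → shelf 2 (new)  [load 110/130]
  20 → shelf 1  [load 80/130]
  50 → shelf 1  [load 130/130]
  40 → shelf 3 (new)  [load 40/130]
  10 → shelf 2  [load 120/130]
  50 → shelf 3  [load 90/130]
  40 → shelf 3  [load 130/130]
3 shelves opened.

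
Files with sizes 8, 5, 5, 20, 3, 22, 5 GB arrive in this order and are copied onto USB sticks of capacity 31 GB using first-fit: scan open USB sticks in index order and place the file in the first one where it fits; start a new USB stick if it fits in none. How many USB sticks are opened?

3

  8 → USB stick 1 (new)  [load 8/31]
  5 → USB stick 1  [load 13/31]
  5 → USB stick 1  [load 18/31]
  20 → USB stick 2 (new)  [load 20/31]
  3 → USB stick 1  [load 21/31]
  22 → USB stick 3 (new)  [load 22/31]
  5 → USB stick 1  [load 26/31]
3 USB sticks opened.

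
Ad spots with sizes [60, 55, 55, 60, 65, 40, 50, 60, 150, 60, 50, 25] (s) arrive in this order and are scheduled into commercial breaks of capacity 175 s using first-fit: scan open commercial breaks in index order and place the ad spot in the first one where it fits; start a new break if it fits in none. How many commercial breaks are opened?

  60 → break 1 (new)  [load 60/175]
  55 → break 1  [load 115/175]
  55 → break 1  [load 170/175]
  60 → break 2 (new)  [load 60/175]
  65 → break 2  [load 125/175]
  40 → break 2  [load 165/175]
  50 → break 3 (new)  [load 50/175]
  60 → break 3  [load 110/175]
  150 → break 4 (new)  [load 150/175]
  60 → break 3  [load 170/175]
  50 → break 5 (new)  [load 50/175]
  25 → break 4  [load 175/175]
5 commercial breaks opened.

5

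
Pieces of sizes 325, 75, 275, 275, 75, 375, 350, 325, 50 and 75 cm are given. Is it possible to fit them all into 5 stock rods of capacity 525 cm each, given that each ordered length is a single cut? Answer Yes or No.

No

Total = 2200 cm; ⌈2200/525⌉ = 5.
6 pieces each exceed half the capacity and cannot share a stock rod, forcing at least 6 stock rods.
At least 6 stock rods are required, but only 5 are allowed.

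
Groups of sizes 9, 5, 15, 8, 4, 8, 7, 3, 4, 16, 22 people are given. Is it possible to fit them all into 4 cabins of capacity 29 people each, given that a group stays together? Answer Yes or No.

A valid assignment using 4 cabins:
  cabin 1: 22 + 7 = 29
  cabin 2: 16 + 9 + 4 = 29
  cabin 3: 15 + 8 + 5 = 28
  cabin 4: 8 + 4 + 3 = 15
Every load is within 29 people, so 4 cabins suffice.

Yes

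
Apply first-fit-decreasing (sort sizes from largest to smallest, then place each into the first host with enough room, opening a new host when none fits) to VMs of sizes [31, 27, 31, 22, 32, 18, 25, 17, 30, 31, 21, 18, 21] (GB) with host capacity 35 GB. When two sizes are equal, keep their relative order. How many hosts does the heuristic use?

Sorted descending: 32, 31, 31, 31, 30, 27, 25, 22, 21, 21, 18, 18, 17.
  32 → host 1 (new)  [load 32/35]
  31 → host 2 (new)  [load 31/35]
  31 → host 3 (new)  [load 31/35]
  31 → host 4 (new)  [load 31/35]
  30 → host 5 (new)  [load 30/35]
  27 → host 6 (new)  [load 27/35]
  25 → host 7 (new)  [load 25/35]
  22 → host 8 (new)  [load 22/35]
  21 → host 9 (new)  [load 21/35]
  21 → host 10 (new)  [load 21/35]
  18 → host 11 (new)  [load 18/35]
  18 → host 12 (new)  [load 18/35]
  17 → host 11  [load 35/35]
12 hosts opened.

12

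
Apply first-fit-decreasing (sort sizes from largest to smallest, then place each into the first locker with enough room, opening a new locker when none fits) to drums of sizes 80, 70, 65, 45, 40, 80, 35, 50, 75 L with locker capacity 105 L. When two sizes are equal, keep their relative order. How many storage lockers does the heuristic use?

6

Sorted descending: 80, 80, 75, 70, 65, 50, 45, 40, 35.
  80 → locker 1 (new)  [load 80/105]
  80 → locker 2 (new)  [load 80/105]
  75 → locker 3 (new)  [load 75/105]
  70 → locker 4 (new)  [load 70/105]
  65 → locker 5 (new)  [load 65/105]
  50 → locker 6 (new)  [load 50/105]
  45 → locker 6  [load 95/105]
  40 → locker 5  [load 105/105]
  35 → locker 4  [load 105/105]
6 storage lockers opened.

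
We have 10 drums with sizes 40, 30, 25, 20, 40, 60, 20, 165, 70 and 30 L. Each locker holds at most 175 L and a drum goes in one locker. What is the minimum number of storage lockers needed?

3

Total = 165 + 70 + 60 + 40 + 40 + 30 + 30 + 25 + 20 + 20 = 500 L.
Lower bound: ⌈500/175⌉ = 3 storage lockers.
A packing using 3 storage lockers:
  locker 1: 165 = 165
  locker 2: 70 + 60 + 40 = 170
  locker 3: 40 + 30 + 30 + 25 + 20 + 20 = 165
This matches the lower bound, so 3 is optimal.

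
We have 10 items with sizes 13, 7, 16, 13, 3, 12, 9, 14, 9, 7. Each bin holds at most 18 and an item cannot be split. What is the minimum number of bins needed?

Total = 16 + 14 + 13 + 13 + 12 + 9 + 9 + 7 + 7 + 3 = 103.
Lower bound: ⌈103/18⌉ = 6 bins.
A packing using 7 bins:
  bin 1: 16 = 16
  bin 2: 14 + 3 = 17
  bin 3: 13 = 13
  bin 4: 13 = 13
  bin 5: 12 = 12
  bin 6: 9 + 9 = 18
  bin 7: 7 + 7 = 14
No arrangement into 6 bins stays within capacity, so 7 is optimal.

7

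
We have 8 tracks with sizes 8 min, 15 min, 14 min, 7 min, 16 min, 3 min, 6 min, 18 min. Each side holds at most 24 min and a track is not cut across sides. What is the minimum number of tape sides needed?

Total = 18 + 16 + 15 + 14 + 8 + 7 + 6 + 3 = 87 min.
Lower bound: ⌈87/24⌉ = 4 tape sides.
A packing using 4 tape sides:
  side 1: 18 + 6 = 24
  side 2: 16 + 8 = 24
  side 3: 15 + 7 = 22
  side 4: 14 + 3 = 17
This matches the lower bound, so 4 is optimal.

4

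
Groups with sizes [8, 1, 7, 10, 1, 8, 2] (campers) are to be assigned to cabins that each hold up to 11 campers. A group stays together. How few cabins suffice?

Total = 10 + 8 + 8 + 7 + 2 + 1 + 1 = 37 campers.
Lower bound: ⌈37/11⌉ = 4 cabins.
A packing using 4 cabins:
  cabin 1: 10 + 1 = 11
  cabin 2: 8 + 2 + 1 = 11
  cabin 3: 8 = 8
  cabin 4: 7 = 7
This matches the lower bound, so 4 is optimal.

4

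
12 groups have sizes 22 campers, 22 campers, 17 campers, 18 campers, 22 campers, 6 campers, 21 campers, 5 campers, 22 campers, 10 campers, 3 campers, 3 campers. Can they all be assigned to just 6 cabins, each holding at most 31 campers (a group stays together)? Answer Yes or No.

No

Total = 171 campers; ⌈171/31⌉ = 6.
7 groups each exceed half the capacity and cannot share a cabin, forcing at least 7 cabins.
At least 7 cabins are required, but only 6 are allowed.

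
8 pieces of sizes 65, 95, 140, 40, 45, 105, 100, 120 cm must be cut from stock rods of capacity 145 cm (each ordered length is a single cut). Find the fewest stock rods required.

6

Total = 140 + 120 + 105 + 100 + 95 + 65 + 45 + 40 = 710 cm.
Lower bound: ⌈710/145⌉ = 5 stock rods.
A packing using 6 stock rods:
  stock rod 1: 140 = 140
  stock rod 2: 120 = 120
  stock rod 3: 105 + 40 = 145
  stock rod 4: 100 + 45 = 145
  stock rod 5: 95 = 95
  stock rod 6: 65 = 65
No arrangement into 5 stock rods stays within capacity, so 6 is optimal.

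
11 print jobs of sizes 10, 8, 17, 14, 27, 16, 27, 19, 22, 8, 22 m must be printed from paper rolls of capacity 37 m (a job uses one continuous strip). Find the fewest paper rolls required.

6

Total = 27 + 27 + 22 + 22 + 19 + 17 + 16 + 14 + 10 + 8 + 8 = 190 m.
Lower bound: ⌈190/37⌉ = 6 paper rolls.
A packing using 6 paper rolls:
  roll 1: 27 + 10 = 37
  roll 2: 27 + 8 = 35
  roll 3: 22 + 14 = 36
  roll 4: 22 + 8 = 30
  roll 5: 19 + 17 = 36
  roll 6: 16 = 16
This matches the lower bound, so 6 is optimal.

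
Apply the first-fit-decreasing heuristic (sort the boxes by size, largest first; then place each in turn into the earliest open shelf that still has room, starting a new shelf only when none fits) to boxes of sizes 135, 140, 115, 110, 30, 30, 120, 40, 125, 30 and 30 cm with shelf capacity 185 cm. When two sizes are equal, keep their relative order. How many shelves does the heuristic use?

6

Sorted descending: 140, 135, 125, 120, 115, 110, 40, 30, 30, 30, 30.
  140 → shelf 1 (new)  [load 140/185]
  135 → shelf 2 (new)  [load 135/185]
  125 → shelf 3 (new)  [load 125/185]
  120 → shelf 4 (new)  [load 120/185]
  115 → shelf 5 (new)  [load 115/185]
  110 → shelf 6 (new)  [load 110/185]
  40 → shelf 1  [load 180/185]
  30 → shelf 2  [load 165/185]
  30 → shelf 3  [load 155/185]
  30 → shelf 3  [load 185/185]
  30 → shelf 4  [load 150/185]
6 shelves opened.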